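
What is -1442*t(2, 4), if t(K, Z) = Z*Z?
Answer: -23072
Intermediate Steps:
t(K, Z) = Z²
-1442*t(2, 4) = -1442*4² = -1442*16 = -23072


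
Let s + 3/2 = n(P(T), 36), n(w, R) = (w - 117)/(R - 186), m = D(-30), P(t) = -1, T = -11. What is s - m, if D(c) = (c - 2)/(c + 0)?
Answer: -89/50 ≈ -1.7800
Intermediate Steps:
D(c) = (-2 + c)/c
m = 16/15 (m = (-2 - 30)/(-30) = -1/30*(-32) = 16/15 ≈ 1.0667)
n(w, R) = (-117 + w)/(-186 + R)
s = -107/150 (s = -3/2 + (-117 - 1)/(-186 + 36) = -3/2 - 118/(-150) = -3/2 - 1/150*(-118) = -3/2 + 59/75 = -107/150 ≈ -0.71333)
s - m = -107/150 - 1*16/15 = -107/150 - 16/15 = -89/50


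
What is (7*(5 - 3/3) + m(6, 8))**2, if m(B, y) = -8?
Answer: 400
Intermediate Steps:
(7*(5 - 3/3) + m(6, 8))**2 = (7*(5 - 3/3) - 8)**2 = (7*(5 - 3*1/3) - 8)**2 = (7*(5 - 1) - 8)**2 = (7*4 - 8)**2 = (28 - 8)**2 = 20**2 = 400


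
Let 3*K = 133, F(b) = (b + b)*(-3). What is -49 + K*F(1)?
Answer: -315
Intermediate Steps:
F(b) = -6*b (F(b) = (2*b)*(-3) = -6*b)
K = 133/3 (K = (⅓)*133 = 133/3 ≈ 44.333)
-49 + K*F(1) = -49 + 133*(-6*1)/3 = -49 + (133/3)*(-6) = -49 - 266 = -315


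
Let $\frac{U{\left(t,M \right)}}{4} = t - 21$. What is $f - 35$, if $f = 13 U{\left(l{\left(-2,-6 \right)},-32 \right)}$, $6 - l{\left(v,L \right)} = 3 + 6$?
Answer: $-1283$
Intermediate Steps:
$l{\left(v,L \right)} = -3$ ($l{\left(v,L \right)} = 6 - \left(3 + 6\right) = 6 - 9 = -3$)
$U{\left(t,M \right)} = -84 + 4 t$ ($U{\left(t,M \right)} = 4 \left(t - 21\right) = 4 \left(-21 + t\right) = -84 + 4 t$)
$f = -1248$ ($f = 13 \left(-84 + 4 \left(-3\right)\right) = 13 \left(-84 - 12\right) = 13 \left(-96\right) = -1248$)
$f - 35 = -1248 - 35 = -1283$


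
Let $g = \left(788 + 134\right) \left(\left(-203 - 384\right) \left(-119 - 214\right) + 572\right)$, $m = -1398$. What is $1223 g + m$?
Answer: $221059261660$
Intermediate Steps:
$g = 180751646$ ($g = 922 \left(\left(-587\right) \left(-333\right) + 572\right) = 922 \left(195471 + 572\right) = 922 \cdot 196043 = 180751646$)
$1223 g + m = 1223 \cdot 180751646 - 1398 = 221059263058 - 1398 = 221059261660$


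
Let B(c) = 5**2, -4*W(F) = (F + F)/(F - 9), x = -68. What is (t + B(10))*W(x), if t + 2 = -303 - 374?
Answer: 22236/77 ≈ 288.78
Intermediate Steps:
W(F) = -F/(2*(-9 + F)) (W(F) = -(F + F)/(4*(F - 9)) = -2*F/(4*(-9 + F)) = -F/(2*(-9 + F)))
t = -679 (t = -2 + (-303 - 374) = -2 - 677 = -679)
B(c) = 25
(t + B(10))*W(x) = (-679 + 25)*(-1*(-68)/(-18 + 2*(-68))) = -(-654)*(-68)/(-18 - 136) = -(-654)*(-68)/(-154) = -(-654)*(-68)*(-1)/154 = -654*(-34/77) = 22236/77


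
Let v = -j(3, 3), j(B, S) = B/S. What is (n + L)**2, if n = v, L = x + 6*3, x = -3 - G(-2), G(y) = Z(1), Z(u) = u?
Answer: 169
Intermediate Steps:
G(y) = 1
x = -4 (x = -3 - 1*1 = -3 - 1 = -4)
L = 14 (L = -4 + 6*3 = -4 + 18 = 14)
v = -1 (v = -3/3 = -1*1 = -1)
n = -1
(n + L)**2 = (-1 + 14)**2 = 13**2 = 169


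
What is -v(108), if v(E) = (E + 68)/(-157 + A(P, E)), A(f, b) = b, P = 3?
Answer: 176/49 ≈ 3.5918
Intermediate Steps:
v(E) = (68 + E)/(-157 + E) (v(E) = (E + 68)/(-157 + E) = (68 + E)/(-157 + E))
-v(108) = -(68 + 108)/(-157 + 108) = -176/(-49) = -(-1)*176/49 = -1*(-176/49) = 176/49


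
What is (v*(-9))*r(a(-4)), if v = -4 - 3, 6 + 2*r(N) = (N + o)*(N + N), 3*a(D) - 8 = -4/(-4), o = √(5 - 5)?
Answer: 378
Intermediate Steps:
o = 0 (o = √0 = 0)
a(D) = 3 (a(D) = 8/3 + (-4/(-4))/3 = 8/3 + (-4*(-¼))/3 = 8/3 + (⅓)*1 = 8/3 + ⅓ = 3)
r(N) = -3 + N² (r(N) = -3 + ((N + 0)*(N + N))/2 = -3 + (N*(2*N))/2 = -3 + (2*N²)/2 = -3 + N²)
v = -7
(v*(-9))*r(a(-4)) = (-7*(-9))*(-3 + 3²) = 63*(-3 + 9) = 63*6 = 378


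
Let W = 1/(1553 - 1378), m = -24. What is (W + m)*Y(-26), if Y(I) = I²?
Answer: -2838524/175 ≈ -16220.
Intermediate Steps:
W = 1/175 ≈ 0.0057143
(W + m)*Y(-26) = (1/175 - 24)*(-26)² = -4199/175*676 = -2838524/175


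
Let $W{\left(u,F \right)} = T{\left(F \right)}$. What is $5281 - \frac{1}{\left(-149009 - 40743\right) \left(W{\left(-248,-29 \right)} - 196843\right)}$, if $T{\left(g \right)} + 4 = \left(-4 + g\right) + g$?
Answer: $\frac{197318632155607}{37363876568} \approx 5281.0$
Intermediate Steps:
$T{\left(g \right)} = -8 + 2 g$ ($T{\left(g \right)} = -4 + \left(\left(-4 + g\right) + g\right) = -4 + \left(-4 + 2 g\right) = -8 + 2 g$)
$W{\left(u,F \right)} = -8 + 2 F$
$5281 - \frac{1}{\left(-149009 - 40743\right) \left(W{\left(-248,-29 \right)} - 196843\right)} = 5281 - \frac{1}{\left(-149009 - 40743\right) \left(\left(-8 + 2 \left(-29\right)\right) - 196843\right)} = 5281 - \frac{1}{\left(-189752\right) \left(\left(-8 - 58\right) - 196843\right)} = 5281 - \frac{1}{\left(-189752\right) \left(-66 - 196843\right)} = 5281 - \frac{1}{\left(-189752\right) \left(-196909\right)} = 5281 - \frac{1}{37363876568} = \frac{197318632155607}{37363876568}$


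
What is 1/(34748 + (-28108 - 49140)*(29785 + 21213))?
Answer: -1/3939458756 ≈ -2.5384e-10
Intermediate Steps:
1/(34748 + (-28108 - 49140)*(29785 + 21213)) = 1/(34748 - 77248*50998) = 1/(34748 - 3939493504) = 1/(-3939458756) = -1/3939458756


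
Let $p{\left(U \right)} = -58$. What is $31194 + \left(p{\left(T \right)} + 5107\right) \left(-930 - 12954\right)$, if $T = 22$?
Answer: $-70069122$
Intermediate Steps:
$31194 + \left(p{\left(T \right)} + 5107\right) \left(-930 - 12954\right) = 31194 + \left(-58 + 5107\right) \left(-930 - 12954\right) = 31194 + 5049 \left(-13884\right) = 31194 - 70100316 = -70069122$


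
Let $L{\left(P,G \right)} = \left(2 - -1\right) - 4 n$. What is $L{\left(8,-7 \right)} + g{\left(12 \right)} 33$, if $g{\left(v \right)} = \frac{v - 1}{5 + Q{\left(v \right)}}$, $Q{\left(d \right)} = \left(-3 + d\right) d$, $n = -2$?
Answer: $\frac{1606}{113} \approx 14.212$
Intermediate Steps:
$Q{\left(d \right)} = d \left(-3 + d\right)$
$L{\left(P,G \right)} = 11$ ($L{\left(P,G \right)} = \left(2 - -1\right) - -8 = \left(2 + 1\right) + 8 = 3 + 8 = 11$)
$g{\left(v \right)} = \frac{-1 + v}{5 + v \left(-3 + v\right)}$ ($g{\left(v \right)} = \frac{v - 1}{5 + v \left(-3 + v\right)} = \frac{-1 + v}{5 + v \left(-3 + v\right)}$)
$L{\left(8,-7 \right)} + g{\left(12 \right)} 33 = 11 + \frac{-1 + 12}{5 + 12 \left(-3 + 12\right)} 33 = 11 + \frac{1}{5 + 12 \cdot 9} \cdot 11 \cdot 33 = 11 + \frac{1}{5 + 108} \cdot 11 \cdot 33 = 11 + \frac{1}{113} \cdot 11 \cdot 33 = 11 + \frac{11}{113} \cdot 33 = 11 + \frac{363}{113} = \frac{1606}{113}$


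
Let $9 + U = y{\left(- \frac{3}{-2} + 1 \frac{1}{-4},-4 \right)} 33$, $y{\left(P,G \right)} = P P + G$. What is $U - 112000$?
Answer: $- \frac{1793431}{16} \approx -1.1209 \cdot 10^{5}$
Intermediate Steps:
$y{\left(P,G \right)} = G + P^{2}$ ($y{\left(P,G \right)} = P^{2} + G = G + P^{2}$)
$U = - \frac{1431}{16}$ ($U = -9 + \left(-4 + \left(- \frac{3}{-2} + 1 \frac{1}{-4}\right)^{2}\right) 33 = -9 + \left(-4 + \left(\left(-3\right) \left(- \frac{1}{2}\right) + 1 \left(- \frac{1}{4}\right)\right)^{2}\right) 33 = -9 + \left(-4 + \left(\frac{3}{2} - \frac{1}{4}\right)^{2}\right) 33 = -9 + \left(-4 + \left(\frac{5}{4}\right)^{2}\right) 33 = -9 + \left(-4 + \frac{25}{16}\right) 33 = -9 - \frac{1287}{16} = - \frac{1431}{16} \approx -89.438$)
$U - 112000 = - \frac{1431}{16} - 112000 = - \frac{1793431}{16}$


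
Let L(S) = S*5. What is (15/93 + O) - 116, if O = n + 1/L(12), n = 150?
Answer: 63571/1860 ≈ 34.178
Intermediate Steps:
L(S) = 5*S
O = 9001/60 (O = 150 + 1/(5*12) = 150 + 1/60 = 9001/60 ≈ 150.02)
(15/93 + O) - 116 = (15/93 + 9001/60) - 116 = (15*(1/93) + 9001/60) - 116 = (5/31 + 9001/60) - 116 = 279331/1860 - 116 = 63571/1860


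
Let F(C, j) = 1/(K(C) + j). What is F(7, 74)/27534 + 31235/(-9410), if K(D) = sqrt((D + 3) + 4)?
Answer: -117436326701/35379414057 - sqrt(14)/150390708 ≈ -3.3193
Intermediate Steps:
K(D) = sqrt(7 + D) (K(D) = sqrt((3 + D) + 4) = sqrt(7 + D))
F(C, j) = 1/(j + sqrt(7 + C)) (F(C, j) = 1/(sqrt(7 + C) + j) = 1/(j + sqrt(7 + C)))
F(7, 74)/27534 + 31235/(-9410) = 1/((74 + sqrt(7 + 7))*27534) + 31235/(-9410) = (1/27534)/(74 + sqrt(14)) + 31235*(-1/9410) = 1/(27534*(74 + sqrt(14))) - 6247/1882 = -6247/1882 + 1/(27534*(74 + sqrt(14)))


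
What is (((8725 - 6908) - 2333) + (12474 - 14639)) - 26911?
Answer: -29592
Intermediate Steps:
(((8725 - 6908) - 2333) + (12474 - 14639)) - 26911 = ((1817 - 2333) - 2165) - 26911 = (-516 - 2165) - 26911 = -2681 - 26911 = -29592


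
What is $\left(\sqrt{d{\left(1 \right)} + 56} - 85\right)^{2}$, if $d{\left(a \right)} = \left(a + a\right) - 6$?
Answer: $7277 - 340 \sqrt{13} \approx 6051.1$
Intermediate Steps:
$d{\left(a \right)} = -6 + 2 a$ ($d{\left(a \right)} = 2 a - 6 = -6 + 2 a$)
$\left(\sqrt{d{\left(1 \right)} + 56} - 85\right)^{2} = \left(\sqrt{\left(-6 + 2 \cdot 1\right) + 56} - 85\right)^{2} = \left(\sqrt{\left(-6 + 2\right) + 56} - 85\right)^{2} = \left(\sqrt{-4 + 56} - 85\right)^{2} = \left(\sqrt{52} - 85\right)^{2} = \left(2 \sqrt{13} - 85\right)^{2} = \left(-85 + 2 \sqrt{13}\right)^{2}$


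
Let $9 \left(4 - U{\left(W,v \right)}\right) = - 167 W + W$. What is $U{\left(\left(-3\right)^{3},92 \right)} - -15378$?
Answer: $14884$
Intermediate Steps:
$U{\left(W,v \right)} = 4 + \frac{166 W}{9}$ ($U{\left(W,v \right)} = 4 - \frac{- 167 W + W}{9} = 4 - \frac{\left(-166\right) W}{9} = 4 + \frac{166 W}{9}$)
$U{\left(\left(-3\right)^{3},92 \right)} - -15378 = \left(4 + \frac{166 \left(-3\right)^{3}}{9}\right) - -15378 = \left(4 + \frac{166}{9} \left(-27\right)\right) + 15378 = \left(4 - 498\right) + 15378 = -494 + 15378 = 14884$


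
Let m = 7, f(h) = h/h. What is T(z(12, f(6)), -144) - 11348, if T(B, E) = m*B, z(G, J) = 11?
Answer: -11271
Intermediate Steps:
f(h) = 1
T(B, E) = 7*B
T(z(12, f(6)), -144) - 11348 = 7*11 - 11348 = 77 - 11348 = -11271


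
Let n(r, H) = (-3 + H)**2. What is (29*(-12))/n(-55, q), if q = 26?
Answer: -348/529 ≈ -0.65784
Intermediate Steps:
(29*(-12))/n(-55, q) = (29*(-12))/((-3 + 26)**2) = -348/(23**2) = -348/529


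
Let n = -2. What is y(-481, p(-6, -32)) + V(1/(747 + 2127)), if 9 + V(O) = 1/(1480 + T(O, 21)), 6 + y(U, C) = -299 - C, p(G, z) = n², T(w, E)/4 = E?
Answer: -497351/1564 ≈ -318.00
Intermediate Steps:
T(w, E) = 4*E
p(G, z) = 4 (p(G, z) = (-2)² = 4)
y(U, C) = -305 - C (y(U, C) = -6 + (-299 - C) = -305 - C)
V(O) = -14075/1564 (V(O) = -9 + 1/(1480 + 4*21) = -9 + 1/(1480 + 84) = -9 + 1/1564 = -14075/1564)
y(-481, p(-6, -32)) + V(1/(747 + 2127)) = (-305 - 1*4) - 14075/1564 = (-305 - 4) - 14075/1564 = -309 - 14075/1564 = -497351/1564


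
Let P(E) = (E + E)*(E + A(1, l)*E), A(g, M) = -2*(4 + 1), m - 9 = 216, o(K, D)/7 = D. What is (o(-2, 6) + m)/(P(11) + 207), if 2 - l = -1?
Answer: -89/657 ≈ -0.13546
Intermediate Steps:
l = 3 (l = 2 - 1*(-1) = 2 + 1 = 3)
o(K, D) = 7*D
m = 225 (m = 9 + 216 = 225)
A(g, M) = -10 (A(g, M) = -2*5 = -10)
P(E) = -18*E**2 (P(E) = (E + E)*(E - 10*E) = (2*E)*(-9*E) = -18*E**2)
(o(-2, 6) + m)/(P(11) + 207) = (7*6 + 225)/(-18*11**2 + 207) = (42 + 225)/(-18*121 + 207) = 267/(-2178 + 207) = 267/(-1971) = 267*(-1/1971) = -89/657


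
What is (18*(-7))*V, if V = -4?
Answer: 504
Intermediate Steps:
(18*(-7))*V = (18*(-7))*(-4) = -126*(-4) = 504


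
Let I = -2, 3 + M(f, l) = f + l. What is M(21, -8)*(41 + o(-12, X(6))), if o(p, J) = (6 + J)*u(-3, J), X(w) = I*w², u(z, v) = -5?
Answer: 3710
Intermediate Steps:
M(f, l) = -3 + f + l (M(f, l) = -3 + (f + l) = -3 + f + l)
X(w) = -2*w²
o(p, J) = -30 - 5*J (o(p, J) = (6 + J)*(-5) = -30 - 5*J)
M(21, -8)*(41 + o(-12, X(6))) = (-3 + 21 - 8)*(41 + (-30 - (-10)*6²)) = 10*(41 + (-30 - (-10)*36)) = 10*(41 + (-30 - 5*(-72))) = 10*(41 + (-30 + 360)) = 10*(41 + 330) = 10*371 = 3710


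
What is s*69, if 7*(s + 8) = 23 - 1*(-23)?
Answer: -690/7 ≈ -98.571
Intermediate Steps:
s = -10/7 (s = -8 + (23 - 1*(-23))/7 = -8 + (23 + 23)/7 = -8 + (1/7)*46 = -8 + 46/7 = -10/7 ≈ -1.4286)
s*69 = -10/7*69 = -690/7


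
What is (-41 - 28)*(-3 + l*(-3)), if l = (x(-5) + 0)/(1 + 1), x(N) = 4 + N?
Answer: 207/2 ≈ 103.50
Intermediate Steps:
l = -½ (l = ((4 - 5) + 0)/(1 + 1) = (-1 + 0)/2 = -1*½ = -½ ≈ -0.50000)
(-41 - 28)*(-3 + l*(-3)) = (-41 - 28)*(-3 - ½*(-3)) = -69*(-3 + 3/2) = -69*(-3/2) = 207/2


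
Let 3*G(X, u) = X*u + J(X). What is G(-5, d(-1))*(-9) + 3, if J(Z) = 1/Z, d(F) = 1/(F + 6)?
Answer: 33/5 ≈ 6.6000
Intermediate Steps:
d(F) = 1/(6 + F)
G(X, u) = 1/(3*X) + X*u/3 (G(X, u) = (X*u + 1/X)/3 = (1/X + X*u)/3 = 1/(3*X) + X*u/3)
G(-5, d(-1))*(-9) + 3 = ((1/3)*(1 + (-5)**2/(6 - 1))/(-5))*(-9) + 3 = ((1/3)*(-1/5)*(1 + 25/5))*(-9) + 3 = ((1/3)*(-1/5)*(1 + (1/5)*25))*(-9) + 3 = ((1/3)*(-1/5)*(1 + 5))*(-9) + 3 = ((1/3)*(-1/5)*6)*(-9) + 3 = -2/5*(-9) + 3 = 18/5 + 3 = 33/5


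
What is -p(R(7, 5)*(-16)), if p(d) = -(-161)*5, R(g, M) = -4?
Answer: -805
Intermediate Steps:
p(d) = 805 (p(d) = -1*(-805) = 805)
-p(R(7, 5)*(-16)) = -1*805 = -805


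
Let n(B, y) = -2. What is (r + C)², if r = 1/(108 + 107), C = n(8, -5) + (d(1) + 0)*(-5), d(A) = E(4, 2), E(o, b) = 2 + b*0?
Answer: 6651241/46225 ≈ 143.89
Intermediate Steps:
E(o, b) = 2 (E(o, b) = 2 + 0 = 2)
d(A) = 2
C = -12 (C = -2 + (2 + 0)*(-5) = -2 + 2*(-5) = -2 - 10 = -12)
r = 1/215 ≈ 0.0046512
(r + C)² = (1/215 - 12)² = (-2579/215)² = 6651241/46225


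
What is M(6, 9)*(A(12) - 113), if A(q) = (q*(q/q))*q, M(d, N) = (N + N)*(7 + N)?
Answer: 8928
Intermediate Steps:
M(d, N) = 2*N*(7 + N) (M(d, N) = (2*N)*(7 + N) = 2*N*(7 + N))
A(q) = q² (A(q) = (q*1)*q = q*q = q²)
M(6, 9)*(A(12) - 113) = (2*9*(7 + 9))*(12² - 113) = (2*9*16)*(144 - 113) = 288*31 = 8928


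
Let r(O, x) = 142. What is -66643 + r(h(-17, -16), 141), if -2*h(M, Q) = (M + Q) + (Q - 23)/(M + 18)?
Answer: -66501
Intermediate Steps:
h(M, Q) = -M/2 - Q/2 - (-23 + Q)/(2*(18 + M)) (h(M, Q) = -((M + Q) + (Q - 23)/(M + 18))/2 = -((M + Q) + (-23 + Q)/(18 + M))/2 = -(M + Q + (-23 + Q)/(18 + M))/2 = -M/2 - Q/2 - (-23 + Q)/(2*(18 + M)))
-66643 + r(h(-17, -16), 141) = -66643 + 142 = -66501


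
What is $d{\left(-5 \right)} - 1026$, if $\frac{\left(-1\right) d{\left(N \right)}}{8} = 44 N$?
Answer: $734$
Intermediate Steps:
$d{\left(N \right)} = - 352 N$ ($d{\left(N \right)} = - 8 \cdot 44 N = - 352 N$)
$d{\left(-5 \right)} - 1026 = \left(-352\right) \left(-5\right) - 1026 = 1760 - 1026 = 734$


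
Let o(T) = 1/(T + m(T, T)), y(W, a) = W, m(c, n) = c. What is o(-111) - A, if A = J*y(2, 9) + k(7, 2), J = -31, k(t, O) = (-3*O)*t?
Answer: 23087/222 ≈ 104.00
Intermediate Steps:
k(t, O) = -3*O*t
A = -104 (A = -31*2 - 3*2*7 = -62 - 42 = -104)
o(T) = 1/(2*T) (o(T) = 1/(T + T) = 1/(2*T))
o(-111) - A = (1/2)/(-111) - 1*(-104) = (1/2)*(-1/111) + 104 = -1/222 + 104 = 23087/222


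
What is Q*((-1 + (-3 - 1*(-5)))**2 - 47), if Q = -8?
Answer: 368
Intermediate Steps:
Q*((-1 + (-3 - 1*(-5)))**2 - 47) = -8*((-1 + (-3 - 1*(-5)))**2 - 47) = -8*((-1 + (-3 + 5))**2 - 47) = -8*((-1 + 2)**2 - 47) = -8*(1**2 - 47) = -8*(1 - 47) = -8*(-46) = 368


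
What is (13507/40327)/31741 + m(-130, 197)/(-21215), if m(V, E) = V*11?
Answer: 366142832003/5431121919601 ≈ 0.067416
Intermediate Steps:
m(V, E) = 11*V
(13507/40327)/31741 + m(-130, 197)/(-21215) = (13507/40327)/31741 + (11*(-130))/(-21215) = (13507*(1/40327))*(1/31741) - 1430*(-1/21215) = (13507/40327)*(1/31741) + 286/4243 = 13507/1280019307 + 286/4243 = 366142832003/5431121919601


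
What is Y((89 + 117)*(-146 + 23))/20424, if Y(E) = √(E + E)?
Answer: I*√12669/10212 ≈ 0.011022*I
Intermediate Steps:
Y(E) = √2*√E (Y(E) = √(2*E) = √2*√E)
Y((89 + 117)*(-146 + 23))/20424 = (√2*√((89 + 117)*(-146 + 23)))/20424 = (√2*√(206*(-123)))*(1/20424) = (√2*√(-25338))*(1/20424) = (√2*(I*√25338))*(1/20424) = (2*I*√12669)*(1/20424) = I*√12669/10212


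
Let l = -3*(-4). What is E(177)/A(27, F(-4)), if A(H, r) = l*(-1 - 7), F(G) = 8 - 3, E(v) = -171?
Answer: 57/32 ≈ 1.7813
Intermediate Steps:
l = 12
F(G) = 5
A(H, r) = -96 (A(H, r) = 12*(-1 - 7) = 12*(-8) = -96)
E(177)/A(27, F(-4)) = -171/(-96) = -171*(-1/96) = 57/32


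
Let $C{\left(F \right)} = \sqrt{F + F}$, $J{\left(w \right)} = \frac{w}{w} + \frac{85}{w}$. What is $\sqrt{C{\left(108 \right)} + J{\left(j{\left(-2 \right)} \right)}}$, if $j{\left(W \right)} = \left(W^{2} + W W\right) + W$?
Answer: $\frac{\sqrt{546 + 216 \sqrt{6}}}{6} \approx 5.4648$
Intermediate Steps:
$j{\left(W \right)} = W + 2 W^{2}$ ($j{\left(W \right)} = \left(W^{2} + W^{2}\right) + W = 2 W^{2} + W = W + 2 W^{2}$)
$J{\left(w \right)} = 1 + \frac{85}{w}$
$C{\left(F \right)} = \sqrt{2} \sqrt{F}$ ($C{\left(F \right)} = \sqrt{2 F} = \sqrt{2} \sqrt{F}$)
$\sqrt{C{\left(108 \right)} + J{\left(j{\left(-2 \right)} \right)}} = \sqrt{\sqrt{2} \sqrt{108} + \frac{85 - 2 \left(1 + 2 \left(-2\right)\right)}{\left(-2\right) \left(1 + 2 \left(-2\right)\right)}} = \sqrt{\sqrt{2} \cdot 6 \sqrt{3} + \frac{85 - 2 \left(1 - 4\right)}{\left(-2\right) \left(1 - 4\right)}} = \sqrt{6 \sqrt{6} + \frac{85 - -6}{\left(-2\right) \left(-3\right)}} = \sqrt{6 \sqrt{6} + \frac{85 + 6}{6}} = \sqrt{6 \sqrt{6} + \frac{1}{6} \cdot 91} = \sqrt{6 \sqrt{6} + \frac{91}{6}} = \sqrt{\frac{91}{6} + 6 \sqrt{6}}$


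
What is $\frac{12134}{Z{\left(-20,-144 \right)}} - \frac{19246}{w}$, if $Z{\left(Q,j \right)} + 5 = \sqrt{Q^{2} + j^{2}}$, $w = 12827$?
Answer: $\frac{371911784}{270790797} + \frac{48536 \sqrt{1321}}{21111} \approx 84.935$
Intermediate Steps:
$Z{\left(Q,j \right)} = -5 + \sqrt{Q^{2} + j^{2}}$
$\frac{12134}{Z{\left(-20,-144 \right)}} - \frac{19246}{w} = \frac{12134}{-5 + \sqrt{\left(-20\right)^{2} + \left(-144\right)^{2}}} - \frac{19246}{12827} = \frac{12134}{-5 + \sqrt{400 + 20736}} - \frac{19246}{12827} = \frac{12134}{-5 + \sqrt{21136}} - \frac{19246}{12827} = \frac{12134}{-5 + 4 \sqrt{1321}} - \frac{19246}{12827} = - \frac{19246}{12827} + \frac{12134}{-5 + 4 \sqrt{1321}}$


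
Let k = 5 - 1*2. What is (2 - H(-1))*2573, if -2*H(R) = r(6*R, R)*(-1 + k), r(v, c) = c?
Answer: 2573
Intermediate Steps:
k = 3 (k = 5 - 2 = 3)
H(R) = -R (H(R) = -R*(-1 + 3)/2 = -R*2/2 = -R)
(2 - H(-1))*2573 = (2 - (-1)*(-1))*2573 = (2 - 1*1)*2573 = (2 - 1)*2573 = 1*2573 = 2573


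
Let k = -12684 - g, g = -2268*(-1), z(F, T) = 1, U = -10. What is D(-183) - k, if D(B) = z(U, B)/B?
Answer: 2736215/183 ≈ 14952.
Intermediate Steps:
D(B) = 1/B
g = 2268
k = -14952 (k = -12684 - 1*2268 = -12684 - 2268 = -14952)
D(-183) - k = 1/(-183) - 1*(-14952) = -1/183 + 14952 = 2736215/183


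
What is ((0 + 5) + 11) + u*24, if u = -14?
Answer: -320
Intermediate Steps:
((0 + 5) + 11) + u*24 = ((0 + 5) + 11) - 14*24 = (5 + 11) - 336 = 16 - 336 = -320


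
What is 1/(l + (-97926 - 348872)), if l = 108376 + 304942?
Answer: -1/33480 ≈ -2.9869e-5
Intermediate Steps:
l = 413318
1/(l + (-97926 - 348872)) = 1/(413318 + (-97926 - 348872)) = 1/(413318 - 446798) = 1/(-33480) = -1/33480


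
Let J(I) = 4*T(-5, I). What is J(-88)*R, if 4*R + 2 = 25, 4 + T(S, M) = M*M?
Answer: 178020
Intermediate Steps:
T(S, M) = -4 + M**2 (T(S, M) = -4 + M*M = -4 + M**2)
J(I) = -16 + 4*I**2 (J(I) = 4*(-4 + I**2) = -16 + 4*I**2)
R = 23/4 (R = -1/2 + (1/4)*25 = -1/2 + 25/4 = 23/4 ≈ 5.7500)
J(-88)*R = (-16 + 4*(-88)**2)*(23/4) = (-16 + 4*7744)*(23/4) = (-16 + 30976)*(23/4) = 30960*(23/4) = 178020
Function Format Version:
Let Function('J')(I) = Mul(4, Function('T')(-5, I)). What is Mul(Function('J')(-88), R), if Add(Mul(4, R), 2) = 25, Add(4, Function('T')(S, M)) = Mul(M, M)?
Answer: 178020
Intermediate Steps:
Function('T')(S, M) = Add(-4, Pow(M, 2)) (Function('T')(S, M) = Add(-4, Mul(M, M)) = Add(-4, Pow(M, 2)))
Function('J')(I) = Add(-16, Mul(4, Pow(I, 2))) (Function('J')(I) = Mul(4, Add(-4, Pow(I, 2))) = Add(-16, Mul(4, Pow(I, 2))))
R = Rational(23, 4) (R = Add(Rational(-1, 2), Mul(Rational(1, 4), 25)) = Add(Rational(-1, 2), Rational(25, 4)) = Rational(23, 4) ≈ 5.7500)
Mul(Function('J')(-88), R) = Mul(Add(-16, Mul(4, Pow(-88, 2))), Rational(23, 4)) = Mul(Add(-16, Mul(4, 7744)), Rational(23, 4)) = Mul(Add(-16, 30976), Rational(23, 4)) = Mul(30960, Rational(23, 4)) = 178020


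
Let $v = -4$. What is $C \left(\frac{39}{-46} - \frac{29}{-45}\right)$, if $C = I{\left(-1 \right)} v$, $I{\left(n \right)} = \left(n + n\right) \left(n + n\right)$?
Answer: $\frac{3368}{1035} \approx 3.2541$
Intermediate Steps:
$I{\left(n \right)} = 4 n^{2}$ ($I{\left(n \right)} = 2 n 2 n = 4 n^{2}$)
$C = -16$ ($C = 4 \left(-1\right)^{2} \left(-4\right) = 4 \cdot 1 \left(-4\right) = 4 \left(-4\right) = -16$)
$C \left(\frac{39}{-46} - \frac{29}{-45}\right) = - 16 \left(\frac{39}{-46} - \frac{29}{-45}\right) = - 16 \left(39 \left(- \frac{1}{46}\right) - - \frac{29}{45}\right) = - 16 \left(- \frac{39}{46} + \frac{29}{45}\right) = \left(-16\right) \left(- \frac{421}{2070}\right) = \frac{3368}{1035}$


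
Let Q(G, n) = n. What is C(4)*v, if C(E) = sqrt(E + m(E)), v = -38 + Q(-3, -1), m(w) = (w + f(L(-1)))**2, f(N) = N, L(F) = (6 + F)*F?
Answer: -39*sqrt(5) ≈ -87.207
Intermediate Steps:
L(F) = F*(6 + F)
m(w) = (-5 + w)**2 (m(w) = (w - (6 - 1))**2 = (w - 1*5)**2 = (w - 5)**2 = (-5 + w)**2)
v = -39 (v = -38 - 1 = -39)
C(E) = sqrt(E + (-5 + E)**2)
C(4)*v = sqrt(4 + (-5 + 4)**2)*(-39) = sqrt(4 + (-1)**2)*(-39) = sqrt(4 + 1)*(-39) = sqrt(5)*(-39) = -39*sqrt(5)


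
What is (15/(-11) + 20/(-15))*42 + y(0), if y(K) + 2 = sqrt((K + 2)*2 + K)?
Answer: -1246/11 ≈ -113.27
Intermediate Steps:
y(K) = -2 + sqrt(4 + 3*K) (y(K) = -2 + sqrt((K + 2)*2 + K) = -2 + sqrt((2 + K)*2 + K) = -2 + sqrt((4 + 2*K) + K) = -2 + sqrt(4 + 3*K))
(15/(-11) + 20/(-15))*42 + y(0) = (15/(-11) + 20/(-15))*42 + (-2 + sqrt(4 + 3*0)) = (15*(-1/11) + 20*(-1/15))*42 + (-2 + sqrt(4 + 0)) = (-15/11 - 4/3)*42 + (-2 + sqrt(4)) = -89/33*42 + (-2 + 2) = -1246/11 + 0 = -1246/11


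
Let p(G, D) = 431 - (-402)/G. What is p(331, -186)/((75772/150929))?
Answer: 21592355527/25080532 ≈ 860.92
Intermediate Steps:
p(G, D) = 431 + 402/G
p(331, -186)/((75772/150929)) = (431 + 402/331)/((75772/150929)) = (431 + 402*(1/331))/((75772*(1/150929))) = (431 + 402/331)/(75772/150929) = (143063/331)*(150929/75772) = 21592355527/25080532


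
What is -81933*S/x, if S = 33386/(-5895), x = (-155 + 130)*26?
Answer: -455902523/638625 ≈ -713.88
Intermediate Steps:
x = -650 (x = -25*26 = -650)
S = -33386/5895 (S = 33386*(-1/5895) = -33386/5895 ≈ -5.6634)
-81933*S/x = -81933/((-650/(-33386/5895))) = -81933/((-650*(-5895/33386))) = -81933/1915875/16693 = -81933*16693/1915875 = -455902523/638625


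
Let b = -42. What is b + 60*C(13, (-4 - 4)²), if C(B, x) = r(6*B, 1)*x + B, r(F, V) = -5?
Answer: -18462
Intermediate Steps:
C(B, x) = B - 5*x (C(B, x) = -5*x + B = B - 5*x)
b + 60*C(13, (-4 - 4)²) = -42 + 60*(13 - 5*(-4 - 4)²) = -42 + 60*(13 - 5*(-8)²) = -42 + 60*(13 - 5*64) = -42 + 60*(13 - 320) = -42 + 60*(-307) = -42 - 18420 = -18462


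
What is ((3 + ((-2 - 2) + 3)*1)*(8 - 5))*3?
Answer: 18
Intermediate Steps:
((3 + ((-2 - 2) + 3)*1)*(8 - 5))*3 = ((3 + (-4 + 3)*1)*3)*3 = ((3 - 1*1)*3)*3 = ((3 - 1)*3)*3 = (2*3)*3 = 6*3 = 18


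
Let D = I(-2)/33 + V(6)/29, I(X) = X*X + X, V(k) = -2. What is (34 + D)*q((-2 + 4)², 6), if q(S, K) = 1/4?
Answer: 16265/1914 ≈ 8.4979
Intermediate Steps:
I(X) = X + X² (I(X) = X² + X = X + X²)
q(S, K) = ¼
D = -8/957 (D = -2*(1 - 2)/33 - 2/29 = -2*(-1)*(1/33) - 2*1/29 = 2*(1/33) - 2/29 = 2/33 - 2/29 = -8/957 ≈ -0.0083595)
(34 + D)*q((-2 + 4)², 6) = (34 - 8/957)*(¼) = (32530/957)*(¼) = 16265/1914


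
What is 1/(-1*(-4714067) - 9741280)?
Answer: -1/5027213 ≈ -1.9892e-7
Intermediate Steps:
1/(-1*(-4714067) - 9741280) = 1/(4714067 - 9741280) = 1/(-5027213) = -1/5027213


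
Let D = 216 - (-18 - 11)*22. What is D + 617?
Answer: 1471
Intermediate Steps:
D = 854 (D = 216 - (-29)*22 = 216 - 1*(-638) = 216 + 638 = 854)
D + 617 = 854 + 617 = 1471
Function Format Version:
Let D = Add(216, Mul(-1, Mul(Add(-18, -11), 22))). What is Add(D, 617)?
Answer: 1471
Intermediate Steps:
D = 854 (D = Add(216, Mul(-1, Mul(-29, 22))) = Add(216, Mul(-1, -638)) = Add(216, 638) = 854)
Add(D, 617) = Add(854, 617) = 1471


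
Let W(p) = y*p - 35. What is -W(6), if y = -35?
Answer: 245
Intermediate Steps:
W(p) = -35 - 35*p (W(p) = -35*p - 35 = -35 - 35*p)
-W(6) = -(-35 - 35*6) = -(-35 - 210) = -1*(-245) = 245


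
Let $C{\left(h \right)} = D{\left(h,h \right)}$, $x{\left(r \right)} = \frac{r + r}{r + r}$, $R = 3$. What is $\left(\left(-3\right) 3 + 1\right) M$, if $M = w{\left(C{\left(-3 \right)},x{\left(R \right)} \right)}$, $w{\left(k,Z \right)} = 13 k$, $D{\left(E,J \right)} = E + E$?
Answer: $624$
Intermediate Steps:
$x{\left(r \right)} = 1$ ($x{\left(r \right)} = \frac{2 r}{2 r} = 2 r \frac{1}{2 r} = 1$)
$D{\left(E,J \right)} = 2 E$
$C{\left(h \right)} = 2 h$
$M = -78$ ($M = 13 \cdot 2 \left(-3\right) = 13 \left(-6\right) = -78$)
$\left(\left(-3\right) 3 + 1\right) M = \left(\left(-3\right) 3 + 1\right) \left(-78\right) = \left(-9 + 1\right) \left(-78\right) = \left(-8\right) \left(-78\right) = 624$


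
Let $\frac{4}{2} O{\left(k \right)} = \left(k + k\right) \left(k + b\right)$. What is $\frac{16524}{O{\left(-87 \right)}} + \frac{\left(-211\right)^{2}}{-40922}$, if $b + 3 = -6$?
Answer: $\frac{4227163}{4746952} \approx 0.8905$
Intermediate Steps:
$b = -9$ ($b = -3 - 6 = -9$)
$O{\left(k \right)} = k \left(-9 + k\right)$ ($O{\left(k \right)} = \frac{\left(k + k\right) \left(k - 9\right)}{2} = \frac{2 k \left(-9 + k\right)}{2} = k \left(-9 + k\right)$)
$\frac{16524}{O{\left(-87 \right)}} + \frac{\left(-211\right)^{2}}{-40922} = \frac{16524}{\left(-87\right) \left(-9 - 87\right)} + \frac{\left(-211\right)^{2}}{-40922} = \frac{16524}{\left(-87\right) \left(-96\right)} + 44521 \left(- \frac{1}{40922}\right) = \frac{16524}{8352} - \frac{44521}{40922} = 16524 \cdot \frac{1}{8352} - \frac{44521}{40922} = \frac{459}{232} - \frac{44521}{40922} = \frac{4227163}{4746952}$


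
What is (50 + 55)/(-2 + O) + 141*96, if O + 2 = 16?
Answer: 54179/4 ≈ 13545.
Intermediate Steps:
O = 14 (O = -2 + 16 = 14)
(50 + 55)/(-2 + O) + 141*96 = (50 + 55)/(-2 + 14) + 141*96 = 105/12 + 13536 = 105*(1/12) + 13536 = 35/4 + 13536 = 54179/4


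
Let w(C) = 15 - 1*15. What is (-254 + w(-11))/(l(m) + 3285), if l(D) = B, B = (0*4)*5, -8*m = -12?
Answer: -254/3285 ≈ -0.077321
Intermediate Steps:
m = 3/2 (m = -⅛*(-12) = 3/2 ≈ 1.5000)
B = 0 (B = 0*5 = 0)
l(D) = 0
w(C) = 0 (w(C) = 15 - 15 = 0)
(-254 + w(-11))/(l(m) + 3285) = (-254 + 0)/(0 + 3285) = -254/3285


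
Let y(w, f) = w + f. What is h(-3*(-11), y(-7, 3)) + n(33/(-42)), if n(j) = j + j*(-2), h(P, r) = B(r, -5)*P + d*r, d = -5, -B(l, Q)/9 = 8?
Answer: -32973/14 ≈ -2355.2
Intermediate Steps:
B(l, Q) = -72 (B(l, Q) = -9*8 = -72)
y(w, f) = f + w
h(P, r) = -72*P - 5*r
n(j) = -j (n(j) = j - 2*j = -j)
h(-3*(-11), y(-7, 3)) + n(33/(-42)) = (-(-216)*(-11) - 5*(3 - 7)) - 33/(-42) = (-72*33 - 5*(-4)) - 33*(-1)/42 = (-2376 + 20) - 1*(-11/14) = -2356 + 11/14 = -32973/14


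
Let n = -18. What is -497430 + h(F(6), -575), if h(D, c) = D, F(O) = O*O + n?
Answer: -497412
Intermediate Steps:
F(O) = -18 + O**2 (F(O) = O*O - 18 = O**2 - 18 = -18 + O**2)
-497430 + h(F(6), -575) = -497430 + (-18 + 6**2) = -497430 + (-18 + 36) = -497430 + 18 = -497412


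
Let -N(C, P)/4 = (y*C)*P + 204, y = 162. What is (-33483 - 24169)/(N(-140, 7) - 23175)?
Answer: -57652/611049 ≈ -0.094349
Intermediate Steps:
N(C, P) = -816 - 648*C*P (N(C, P) = -4*((162*C)*P + 204) = -4*(162*C*P + 204) = -4*(204 + 162*C*P) = -816 - 648*C*P)
(-33483 - 24169)/(N(-140, 7) - 23175) = (-33483 - 24169)/((-816 - 648*(-140)*7) - 23175) = -57652/((-816 + 635040) - 23175) = -57652/(634224 - 23175) = -57652/611049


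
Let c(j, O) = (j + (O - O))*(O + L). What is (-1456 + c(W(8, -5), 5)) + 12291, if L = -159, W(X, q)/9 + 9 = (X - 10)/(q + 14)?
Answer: 23617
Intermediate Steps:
W(X, q) = -81 + 9*(-10 + X)/(14 + q) (W(X, q) = -81 + 9*((X - 10)/(q + 14)) = -81 + 9*((-10 + X)/(14 + q)) = -81 + 9*(-10 + X)/(14 + q))
c(j, O) = j*(-159 + O) (c(j, O) = (j + (O - O))*(O - 159) = (j + 0)*(-159 + O) = j*(-159 + O))
(-1456 + c(W(8, -5), 5)) + 12291 = (-1456 + (9*(-136 + 8 - 9*(-5))/(14 - 5))*(-159 + 5)) + 12291 = (-1456 + (9*(-136 + 8 + 45)/9)*(-154)) + 12291 = (-1456 + (9*(⅑)*(-83))*(-154)) + 12291 = (-1456 - 83*(-154)) + 12291 = (-1456 + 12782) + 12291 = 11326 + 12291 = 23617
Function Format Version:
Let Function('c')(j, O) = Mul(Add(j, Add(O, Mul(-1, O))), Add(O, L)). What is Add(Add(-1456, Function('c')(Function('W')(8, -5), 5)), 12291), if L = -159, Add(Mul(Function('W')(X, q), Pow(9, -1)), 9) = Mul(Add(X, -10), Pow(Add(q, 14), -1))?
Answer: 23617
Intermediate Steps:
Function('W')(X, q) = Add(-81, Mul(9, Pow(Add(14, q), -1), Add(-10, X))) (Function('W')(X, q) = Add(-81, Mul(9, Mul(Add(X, -10), Pow(Add(q, 14), -1)))) = Add(-81, Mul(9, Mul(Add(-10, X), Pow(Add(14, q), -1)))) = Add(-81, Mul(9, Mul(Pow(Add(14, q), -1), Add(-10, X)))) = Add(-81, Mul(9, Pow(Add(14, q), -1), Add(-10, X))))
Function('c')(j, O) = Mul(j, Add(-159, O)) (Function('c')(j, O) = Mul(Add(j, Add(O, Mul(-1, O))), Add(O, -159)) = Mul(Add(j, 0), Add(-159, O)) = Mul(j, Add(-159, O)))
Add(Add(-1456, Function('c')(Function('W')(8, -5), 5)), 12291) = Add(Add(-1456, Mul(Mul(9, Pow(Add(14, -5), -1), Add(-136, 8, Mul(-9, -5))), Add(-159, 5))), 12291) = Add(Add(-1456, Mul(Mul(9, Pow(9, -1), Add(-136, 8, 45)), -154)), 12291) = Add(Add(-1456, Mul(Mul(9, Rational(1, 9), -83), -154)), 12291) = Add(Add(-1456, Mul(-83, -154)), 12291) = Add(Add(-1456, 12782), 12291) = Add(11326, 12291) = 23617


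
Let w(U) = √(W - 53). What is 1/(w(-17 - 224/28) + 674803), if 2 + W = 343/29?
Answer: 19569287/13205413576713 - 2*I*√9077/13205413576713 ≈ 1.4819e-6 - 1.4429e-11*I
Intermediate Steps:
W = 285/29 (W = -2 + 343/29 = 285/29 ≈ 9.8276)
w(U) = 2*I*√9077/29 (w(U) = √(285/29 - 53) = √(-1252/29) = 2*I*√9077/29)
1/(w(-17 - 224/28) + 674803) = 1/(2*I*√9077/29 + 674803) = 1/(674803 + 2*I*√9077/29)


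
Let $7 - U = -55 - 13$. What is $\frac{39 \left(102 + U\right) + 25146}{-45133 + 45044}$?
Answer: $- \frac{32049}{89} \approx -360.1$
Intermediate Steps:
$U = 75$ ($U = 7 - \left(-55 - 13\right) = 7 - -68 = 7 + 68 = 75$)
$\frac{39 \left(102 + U\right) + 25146}{-45133 + 45044} = \frac{39 \left(102 + 75\right) + 25146}{-45133 + 45044} = \frac{39 \cdot 177 + 25146}{-89} = \left(6903 + 25146\right) \left(- \frac{1}{89}\right) = 32049 \left(- \frac{1}{89}\right) = - \frac{32049}{89}$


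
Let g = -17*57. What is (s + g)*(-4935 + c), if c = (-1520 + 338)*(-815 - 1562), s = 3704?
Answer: 7670797065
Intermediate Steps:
g = -969
c = 2809614 (c = -1182*(-2377) = 2809614)
(s + g)*(-4935 + c) = (3704 - 969)*(-4935 + 2809614) = 2735*2804679 = 7670797065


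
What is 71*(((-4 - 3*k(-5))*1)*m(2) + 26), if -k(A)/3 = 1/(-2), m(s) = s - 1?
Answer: 2485/2 ≈ 1242.5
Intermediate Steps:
m(s) = -1 + s
k(A) = 3/2 (k(A) = -3/(-2) = -3*(-1/2) = 3/2)
71*(((-4 - 3*k(-5))*1)*m(2) + 26) = 71*(((-4 - 3*3/2)*1)*(-1 + 2) + 26) = 71*(((-4 - 9/2)*1)*1 + 26) = 71*(-17/2*1*1 + 26) = 71*(-17/2*1 + 26) = 71*(-17/2 + 26) = 71*(35/2) = 2485/2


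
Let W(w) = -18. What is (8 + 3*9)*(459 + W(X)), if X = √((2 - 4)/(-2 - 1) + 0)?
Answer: 15435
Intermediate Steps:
X = √6/3 (X = √(-2/(-3) + 0) = √(-2*(-⅓) + 0) = √(⅔ + 0) = √(⅔) = √6/3 ≈ 0.81650)
(8 + 3*9)*(459 + W(X)) = (8 + 3*9)*(459 - 18) = (8 + 27)*441 = 35*441 = 15435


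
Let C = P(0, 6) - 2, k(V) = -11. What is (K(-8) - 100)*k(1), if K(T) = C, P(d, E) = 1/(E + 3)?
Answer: 10087/9 ≈ 1120.8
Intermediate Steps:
P(d, E) = 1/(3 + E)
C = -17/9 (C = 1/(3 + 6) - 2 = 1/9 - 2 = ⅑ - 2 = -17/9 ≈ -1.8889)
K(T) = -17/9
(K(-8) - 100)*k(1) = (-17/9 - 100)*(-11) = -917/9*(-11) = 10087/9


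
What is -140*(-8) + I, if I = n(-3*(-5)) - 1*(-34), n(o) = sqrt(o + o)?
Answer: 1154 + sqrt(30) ≈ 1159.5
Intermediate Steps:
n(o) = sqrt(2)*sqrt(o) (n(o) = sqrt(2*o) = sqrt(2)*sqrt(o))
I = 34 + sqrt(30) (I = sqrt(2)*sqrt(-3*(-5)) - 1*(-34) = sqrt(2)*sqrt(15) + 34 = sqrt(30) + 34 = 34 + sqrt(30) ≈ 39.477)
-140*(-8) + I = -140*(-8) + (34 + sqrt(30)) = 1120 + (34 + sqrt(30)) = 1154 + sqrt(30)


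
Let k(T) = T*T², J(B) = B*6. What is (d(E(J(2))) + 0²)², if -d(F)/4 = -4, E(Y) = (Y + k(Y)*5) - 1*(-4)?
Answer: 256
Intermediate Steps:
J(B) = 6*B
k(T) = T³
E(Y) = 4 + Y + 5*Y³ (E(Y) = (Y + Y³*5) - 1*(-4) = (Y + 5*Y³) + 4 = 4 + Y + 5*Y³)
d(F) = 16 (d(F) = -4*(-4) = 16)
(d(E(J(2))) + 0²)² = (16 + 0²)² = (16 + 0)² = 16² = 256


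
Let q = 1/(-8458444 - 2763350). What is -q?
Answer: 1/11221794 ≈ 8.9112e-8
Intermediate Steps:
q = -1/11221794 (q = 1/(-11221794) = -1/11221794 ≈ -8.9112e-8)
-q = -1*(-1/11221794) = 1/11221794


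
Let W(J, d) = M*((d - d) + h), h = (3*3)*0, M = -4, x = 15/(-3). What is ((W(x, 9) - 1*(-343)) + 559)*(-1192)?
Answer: -1075184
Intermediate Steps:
x = -5 (x = 15*(-⅓) = -5)
h = 0 (h = 9*0 = 0)
W(J, d) = 0 (W(J, d) = -4*((d - d) + 0) = -4*(0 + 0) = -4*0 = 0)
((W(x, 9) - 1*(-343)) + 559)*(-1192) = ((0 - 1*(-343)) + 559)*(-1192) = ((0 + 343) + 559)*(-1192) = (343 + 559)*(-1192) = 902*(-1192) = -1075184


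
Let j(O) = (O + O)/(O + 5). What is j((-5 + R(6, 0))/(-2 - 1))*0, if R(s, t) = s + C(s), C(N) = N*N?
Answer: 0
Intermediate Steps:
C(N) = N²
R(s, t) = s + s²
j(O) = 2*O/(5 + O) (j(O) = (2*O)/(5 + O) = 2*O/(5 + O))
j((-5 + R(6, 0))/(-2 - 1))*0 = (2*((-5 + 6*(1 + 6))/(-2 - 1))/(5 + (-5 + 6*(1 + 6))/(-2 - 1)))*0 = (2*((-5 + 6*7)/(-3))/(5 + (-5 + 6*7)/(-3)))*0 = (2*((-5 + 42)*(-⅓))/(5 + (-5 + 42)*(-⅓)))*0 = (2*(37*(-⅓))/(5 + 37*(-⅓)))*0 = (2*(-37/3)/(5 - 37/3))*0 = (2*(-37/3)/(-22/3))*0 = (2*(-37/3)*(-3/22))*0 = (37/11)*0 = 0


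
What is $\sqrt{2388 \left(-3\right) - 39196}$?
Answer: $2 i \sqrt{11590} \approx 215.31 i$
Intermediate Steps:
$\sqrt{2388 \left(-3\right) - 39196} = \sqrt{-7164 - 39196} = \sqrt{-46360} = 2 i \sqrt{11590}$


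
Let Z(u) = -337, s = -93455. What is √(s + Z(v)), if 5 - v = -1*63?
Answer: 4*I*√5862 ≈ 306.25*I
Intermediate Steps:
v = 68 (v = 5 - (-1)*63 = 5 - 1*(-63) = 5 + 63 = 68)
√(s + Z(v)) = √(-93455 - 337) = √(-93792) = 4*I*√5862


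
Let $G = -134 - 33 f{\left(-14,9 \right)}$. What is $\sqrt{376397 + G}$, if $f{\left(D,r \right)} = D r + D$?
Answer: $\sqrt{380883} \approx 617.16$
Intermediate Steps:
$f{\left(D,r \right)} = D + D r$
$G = 4486$ ($G = -134 - 33 \left(- 14 \left(1 + 9\right)\right) = -134 - 33 \left(\left(-14\right) 10\right) = -134 - -4620 = -134 + 4620 = 4486$)
$\sqrt{376397 + G} = \sqrt{376397 + 4486} = \sqrt{380883}$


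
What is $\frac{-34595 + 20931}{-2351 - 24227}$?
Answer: $\frac{6832}{13289} \approx 0.51411$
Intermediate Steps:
$\frac{-34595 + 20931}{-2351 - 24227} = - \frac{13664}{-26578} = \left(-13664\right) \left(- \frac{1}{26578}\right) = \frac{6832}{13289}$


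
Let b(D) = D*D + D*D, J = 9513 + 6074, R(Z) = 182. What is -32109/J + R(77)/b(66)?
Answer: -12586217/6172452 ≈ -2.0391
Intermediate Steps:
J = 15587
b(D) = 2*D² (b(D) = D² + D² = 2*D²)
-32109/J + R(77)/b(66) = -32109/15587 + 182/((2*66²)) = -32109*1/15587 + 182/((2*4356)) = -2919/1417 + 182/8712 = -2919/1417 + 182*(1/8712) = -2919/1417 + 91/4356 = -12586217/6172452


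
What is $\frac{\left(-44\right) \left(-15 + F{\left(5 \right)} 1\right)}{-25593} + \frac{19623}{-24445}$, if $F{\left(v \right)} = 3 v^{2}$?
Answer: $- \frac{145892213}{208540295} \approx -0.69959$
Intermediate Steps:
$\frac{\left(-44\right) \left(-15 + F{\left(5 \right)} 1\right)}{-25593} + \frac{19623}{-24445} = \frac{\left(-44\right) \left(-15 + 3 \cdot 5^{2} \cdot 1\right)}{-25593} + \frac{19623}{-24445} = - 44 \left(-15 + 3 \cdot 25 \cdot 1\right) \left(- \frac{1}{25593}\right) + 19623 \left(- \frac{1}{24445}\right) = - 44 \left(-15 + 75 \cdot 1\right) \left(- \frac{1}{25593}\right) - \frac{19623}{24445} = - 44 \left(-15 + 75\right) \left(- \frac{1}{25593}\right) - \frac{19623}{24445} = \left(-44\right) 60 \left(- \frac{1}{25593}\right) - \frac{19623}{24445} = \left(-2640\right) \left(- \frac{1}{25593}\right) - \frac{19623}{24445} = \frac{880}{8531} - \frac{19623}{24445} = - \frac{145892213}{208540295}$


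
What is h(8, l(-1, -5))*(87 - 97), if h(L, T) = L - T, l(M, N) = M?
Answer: -90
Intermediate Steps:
h(8, l(-1, -5))*(87 - 97) = (8 - 1*(-1))*(87 - 97) = (8 + 1)*(-10) = 9*(-10) = -90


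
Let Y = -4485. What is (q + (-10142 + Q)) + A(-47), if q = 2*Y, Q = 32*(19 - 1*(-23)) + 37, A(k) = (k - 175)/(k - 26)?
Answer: -1294141/73 ≈ -17728.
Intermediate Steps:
A(k) = (-175 + k)/(-26 + k)
Q = 1381 (Q = 32*(19 + 23) + 37 = 32*42 + 37 = 1344 + 37 = 1381)
q = -8970 (q = 2*(-4485) = -8970)
(q + (-10142 + Q)) + A(-47) = (-8970 + (-10142 + 1381)) + (-175 - 47)/(-26 - 47) = (-8970 - 8761) - 222/(-73) = -17731 - 1/73*(-222) = -17731 + 222/73 = -1294141/73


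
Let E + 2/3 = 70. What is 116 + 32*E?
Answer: 7004/3 ≈ 2334.7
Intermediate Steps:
E = 208/3 (E = -⅔ + 70 = 208/3 ≈ 69.333)
116 + 32*E = 116 + 32*(208/3) = 116 + 6656/3 = 7004/3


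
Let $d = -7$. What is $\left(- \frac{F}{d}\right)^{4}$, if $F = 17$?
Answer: $\frac{83521}{2401} \approx 34.786$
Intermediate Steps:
$\left(- \frac{F}{d}\right)^{4} = \left(- \frac{17}{-7}\right)^{4} = \left(- \frac{17 \left(-1\right)}{7}\right)^{4} = \left(\left(-1\right) \left(- \frac{17}{7}\right)\right)^{4} = \left(\frac{17}{7}\right)^{4} = \frac{83521}{2401}$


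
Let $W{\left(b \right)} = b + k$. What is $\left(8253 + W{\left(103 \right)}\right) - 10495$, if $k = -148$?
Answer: $-2287$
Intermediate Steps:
$W{\left(b \right)} = -148 + b$ ($W{\left(b \right)} = b - 148 = -148 + b$)
$\left(8253 + W{\left(103 \right)}\right) - 10495 = \left(8253 + \left(-148 + 103\right)\right) - 10495 = \left(8253 - 45\right) - 10495 = 8208 - 10495 = -2287$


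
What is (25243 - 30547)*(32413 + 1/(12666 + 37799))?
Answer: -8675869731984/50465 ≈ -1.7192e+8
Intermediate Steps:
(25243 - 30547)*(32413 + 1/(12666 + 37799)) = -5304*(32413 + 1/50465) = -5304*1635722046/50465 = -8675869731984/50465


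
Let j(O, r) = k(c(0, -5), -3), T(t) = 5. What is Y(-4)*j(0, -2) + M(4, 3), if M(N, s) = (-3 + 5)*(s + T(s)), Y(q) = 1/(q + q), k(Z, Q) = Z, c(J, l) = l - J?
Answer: 133/8 ≈ 16.625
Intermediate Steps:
Y(q) = 1/(2*q)
j(O, r) = -5 (j(O, r) = -5 - 1*0 = -5 + 0 = -5)
M(N, s) = 10 + 2*s (M(N, s) = (-3 + 5)*(s + 5) = 2*(5 + s) = 10 + 2*s)
Y(-4)*j(0, -2) + M(4, 3) = ((1/2)/(-4))*(-5) + (10 + 2*3) = ((1/2)*(-1/4))*(-5) + (10 + 6) = -1/8*(-5) + 16 = 5/8 + 16 = 133/8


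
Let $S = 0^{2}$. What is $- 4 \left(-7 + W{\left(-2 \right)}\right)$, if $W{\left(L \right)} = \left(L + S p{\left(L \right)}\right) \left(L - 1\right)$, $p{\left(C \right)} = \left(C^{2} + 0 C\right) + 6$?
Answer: $4$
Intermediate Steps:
$S = 0$
$p{\left(C \right)} = 6 + C^{2}$ ($p{\left(C \right)} = \left(C^{2} + 0\right) + 6 = C^{2} + 6 = 6 + C^{2}$)
$W{\left(L \right)} = L \left(-1 + L\right)$ ($W{\left(L \right)} = \left(L + 0 \left(6 + L^{2}\right)\right) \left(L - 1\right) = \left(L + 0\right) \left(-1 + L\right) = L \left(-1 + L\right)$)
$- 4 \left(-7 + W{\left(-2 \right)}\right) = - 4 \left(-7 - 2 \left(-1 - 2\right)\right) = - 4 \left(-7 - -6\right) = - 4 \left(-7 + 6\right) = \left(-4\right) \left(-1\right) = 4$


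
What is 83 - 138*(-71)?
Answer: 9881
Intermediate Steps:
83 - 138*(-71) = 83 + 9798 = 9881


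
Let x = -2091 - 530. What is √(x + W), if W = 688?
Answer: I*√1933 ≈ 43.966*I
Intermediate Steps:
x = -2621
√(x + W) = √(-2621 + 688) = √(-1933) = I*√1933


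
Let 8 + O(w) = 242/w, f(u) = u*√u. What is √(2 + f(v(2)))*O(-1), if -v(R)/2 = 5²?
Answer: -250*√(2 - 250*I*√2) ≈ -3333.4 + 3314.5*I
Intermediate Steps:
v(R) = -50 (v(R) = -2*5² = -2*25 = -50)
f(u) = u^(3/2)
O(w) = -8 + 242/w
√(2 + f(v(2)))*O(-1) = √(2 + (-50)^(3/2))*(-8 + 242/(-1)) = √(2 - 250*I*√2)*(-8 + 242*(-1)) = √(2 - 250*I*√2)*(-8 - 242) = √(2 - 250*I*√2)*(-250) = -250*√(2 - 250*I*√2)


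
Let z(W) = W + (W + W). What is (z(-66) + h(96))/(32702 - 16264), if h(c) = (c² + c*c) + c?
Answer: 9165/8219 ≈ 1.1151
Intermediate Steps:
z(W) = 3*W (z(W) = W + 2*W = 3*W)
h(c) = c + 2*c² (h(c) = (c² + c²) + c = 2*c² + c = c + 2*c²)
(z(-66) + h(96))/(32702 - 16264) = (3*(-66) + 96*(1 + 2*96))/(32702 - 16264) = (-198 + 96*(1 + 192))/16438 = (-198 + 96*193)*(1/16438) = (-198 + 18528)*(1/16438) = 18330*(1/16438) = 9165/8219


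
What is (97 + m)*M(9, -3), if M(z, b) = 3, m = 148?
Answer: 735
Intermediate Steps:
(97 + m)*M(9, -3) = (97 + 148)*3 = 245*3 = 735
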